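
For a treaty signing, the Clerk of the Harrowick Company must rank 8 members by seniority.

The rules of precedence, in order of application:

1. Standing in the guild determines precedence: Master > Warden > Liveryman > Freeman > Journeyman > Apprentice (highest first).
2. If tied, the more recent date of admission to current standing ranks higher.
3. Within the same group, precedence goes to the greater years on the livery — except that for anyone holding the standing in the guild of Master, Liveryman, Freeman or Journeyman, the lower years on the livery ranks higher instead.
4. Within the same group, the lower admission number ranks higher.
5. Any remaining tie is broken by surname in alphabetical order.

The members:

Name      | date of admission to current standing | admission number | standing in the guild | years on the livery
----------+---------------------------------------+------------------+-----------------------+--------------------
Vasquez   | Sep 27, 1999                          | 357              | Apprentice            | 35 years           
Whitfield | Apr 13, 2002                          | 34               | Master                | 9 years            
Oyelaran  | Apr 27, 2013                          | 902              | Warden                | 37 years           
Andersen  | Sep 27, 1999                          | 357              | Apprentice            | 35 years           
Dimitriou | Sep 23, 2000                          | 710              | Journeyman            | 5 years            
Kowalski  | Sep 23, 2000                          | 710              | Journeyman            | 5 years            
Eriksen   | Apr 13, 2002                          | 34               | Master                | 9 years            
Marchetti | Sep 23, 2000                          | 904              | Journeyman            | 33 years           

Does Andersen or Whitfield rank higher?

By standing in the guild: Eriksen and Whitfield (Master); then Oyelaran (Warden); then Dimitriou, Kowalski and Marchetti (Journeyman); then Andersen and Vasquez (Apprentice).
Eriksen and Whitfield both have date of admission to current standing Apr 13, 2002, so the next rule applies.
Eriksen and Whitfield both have years on the livery 9 years, so the next rule applies.
Eriksen and Whitfield both have admission number 34, so the next rule applies.
Among Eriksen and Whitfield, alphabetically by surname: Eriksen before Whitfield.
Dimitriou, Kowalski and Marchetti all have date of admission to current standing Sep 23, 2000, so the next rule applies.
Among Dimitriou, Kowalski and Marchetti, by years on the livery (lower first) (reversed rule for this group): Dimitriou and Kowalski (5 years) before Marchetti (33 years).
Dimitriou and Kowalski both have admission number 710, so the next rule applies.
Among Dimitriou and Kowalski, alphabetically by surname: Dimitriou before Kowalski.
Andersen and Vasquez both have date of admission to current standing Sep 27, 1999, so the next rule applies.
Andersen and Vasquez both have years on the livery 35 years, so the next rule applies.
Andersen and Vasquez both have admission number 357, so the next rule applies.
Among Andersen and Vasquez, alphabetically by surname: Andersen before Vasquez.
So Whitfield takes precedence.

Whitfield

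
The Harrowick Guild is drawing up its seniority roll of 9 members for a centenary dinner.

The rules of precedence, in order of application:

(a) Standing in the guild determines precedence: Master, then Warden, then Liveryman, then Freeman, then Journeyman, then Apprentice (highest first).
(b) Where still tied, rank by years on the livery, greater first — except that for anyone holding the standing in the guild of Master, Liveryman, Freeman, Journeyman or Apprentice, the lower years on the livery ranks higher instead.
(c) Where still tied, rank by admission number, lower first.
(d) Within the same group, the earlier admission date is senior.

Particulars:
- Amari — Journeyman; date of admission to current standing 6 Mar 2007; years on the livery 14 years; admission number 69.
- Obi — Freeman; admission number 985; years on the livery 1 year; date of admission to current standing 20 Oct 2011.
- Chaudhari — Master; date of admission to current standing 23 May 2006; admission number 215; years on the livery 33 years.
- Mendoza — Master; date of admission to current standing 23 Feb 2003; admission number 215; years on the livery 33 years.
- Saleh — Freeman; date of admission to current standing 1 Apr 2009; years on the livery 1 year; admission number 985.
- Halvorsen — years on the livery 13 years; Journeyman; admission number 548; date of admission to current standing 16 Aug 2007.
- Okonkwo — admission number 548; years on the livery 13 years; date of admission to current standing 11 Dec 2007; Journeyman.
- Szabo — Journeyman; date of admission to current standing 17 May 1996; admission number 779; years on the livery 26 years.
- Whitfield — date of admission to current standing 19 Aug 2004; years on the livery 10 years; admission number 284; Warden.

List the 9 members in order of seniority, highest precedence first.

By standing in the guild: Mendoza and Chaudhari (Master); then Whitfield (Warden); then Saleh and Obi (Freeman); then Halvorsen, Okonkwo, Amari and Szabo (Journeyman).
Mendoza and Chaudhari both have years on the livery 33 years, so the next rule applies.
Mendoza and Chaudhari both have admission number 215, so the next rule applies.
Among Mendoza and Chaudhari, by date of admission to current standing (earlier first): Mendoza (23 Feb 2003) before Chaudhari (23 May 2006).
Saleh and Obi both have years on the livery 1 year, so the next rule applies.
Saleh and Obi both have admission number 985, so the next rule applies.
Among Saleh and Obi, by date of admission to current standing (earlier first): Saleh (1 Apr 2009) before Obi (20 Oct 2011).
Among Halvorsen, Okonkwo, Amari and Szabo, by years on the livery (lower first) (reversed rule for this group): Halvorsen and Okonkwo (13 years) before Amari (14 years) before Szabo (26 years).
Halvorsen and Okonkwo both have admission number 548, so the next rule applies.
Among Halvorsen and Okonkwo, by date of admission to current standing (earlier first): Halvorsen (16 Aug 2007) before Okonkwo (11 Dec 2007).
Full order: Mendoza, Chaudhari, Whitfield, Saleh, Obi, Halvorsen, Okonkwo, Amari, Szabo.

Mendoza, Chaudhari, Whitfield, Saleh, Obi, Halvorsen, Okonkwo, Amari, Szabo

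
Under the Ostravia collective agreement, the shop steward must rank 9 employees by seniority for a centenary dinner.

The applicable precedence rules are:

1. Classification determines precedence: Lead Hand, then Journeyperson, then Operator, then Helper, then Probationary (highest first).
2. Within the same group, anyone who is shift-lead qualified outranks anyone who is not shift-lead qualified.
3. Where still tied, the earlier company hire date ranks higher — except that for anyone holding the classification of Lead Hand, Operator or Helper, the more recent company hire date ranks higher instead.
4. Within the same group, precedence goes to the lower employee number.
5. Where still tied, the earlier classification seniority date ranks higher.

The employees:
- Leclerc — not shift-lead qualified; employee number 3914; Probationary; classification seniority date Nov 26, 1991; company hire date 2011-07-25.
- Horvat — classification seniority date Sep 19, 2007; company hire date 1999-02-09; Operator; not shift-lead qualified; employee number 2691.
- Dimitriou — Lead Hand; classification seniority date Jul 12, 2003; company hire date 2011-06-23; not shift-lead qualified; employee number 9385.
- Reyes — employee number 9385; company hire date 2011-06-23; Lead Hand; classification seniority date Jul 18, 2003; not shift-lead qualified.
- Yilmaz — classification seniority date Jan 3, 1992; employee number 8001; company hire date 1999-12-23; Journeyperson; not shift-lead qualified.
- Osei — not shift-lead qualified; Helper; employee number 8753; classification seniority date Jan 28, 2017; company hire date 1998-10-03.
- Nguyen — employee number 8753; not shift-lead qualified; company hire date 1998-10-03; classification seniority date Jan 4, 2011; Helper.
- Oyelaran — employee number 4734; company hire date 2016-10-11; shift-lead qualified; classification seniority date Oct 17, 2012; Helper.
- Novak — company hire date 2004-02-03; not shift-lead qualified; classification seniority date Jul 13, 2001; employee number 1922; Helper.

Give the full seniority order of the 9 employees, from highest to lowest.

Dimitriou, Reyes, Yilmaz, Horvat, Oyelaran, Novak, Nguyen, Osei, Leclerc

By classification: Dimitriou and Reyes (Lead Hand); then Yilmaz (Journeyperson); then Horvat (Operator); then Oyelaran, Novak, Nguyen and Osei (Helper); then Leclerc (Probationary).
Dimitriou and Reyes are each not shift-lead qualified, so the next rule applies.
Dimitriou and Reyes both have company hire date 2011-06-23, so the next rule applies.
Dimitriou and Reyes both have employee number 9385, so the next rule applies.
Among Dimitriou and Reyes, by classification seniority date (earlier first): Dimitriou (Jul 12, 2003) before Reyes (Jul 18, 2003).
Among Oyelaran, Novak, Nguyen and Osei, shift-lead qualified before not shift-lead qualified: Oyelaran (shift-lead qualified) before Novak, Nguyen and Osei (not shift-lead qualified).
Among Novak, Nguyen and Osei, by company hire date (later first) (reversed rule for this group): Novak (2004-02-03) before Nguyen and Osei (1998-10-03).
Nguyen and Osei both have employee number 8753, so the next rule applies.
Among Nguyen and Osei, by classification seniority date (earlier first): Nguyen (Jan 4, 2011) before Osei (Jan 28, 2017).
Full order: Dimitriou, Reyes, Yilmaz, Horvat, Oyelaran, Novak, Nguyen, Osei, Leclerc.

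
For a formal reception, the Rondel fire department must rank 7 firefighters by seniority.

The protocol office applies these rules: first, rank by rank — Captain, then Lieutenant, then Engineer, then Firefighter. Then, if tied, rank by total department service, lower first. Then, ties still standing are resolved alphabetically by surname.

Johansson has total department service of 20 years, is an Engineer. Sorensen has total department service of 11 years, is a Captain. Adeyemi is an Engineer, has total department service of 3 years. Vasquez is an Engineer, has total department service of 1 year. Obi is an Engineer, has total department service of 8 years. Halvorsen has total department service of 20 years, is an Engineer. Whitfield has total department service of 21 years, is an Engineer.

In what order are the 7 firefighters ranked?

By rank: Sorensen (Captain); then Vasquez, Adeyemi, Obi, Halvorsen, Johansson and Whitfield (Engineer).
Among Vasquez, Adeyemi, Obi, Halvorsen, Johansson and Whitfield, by total department service (lower first): Vasquez (1 year) before Adeyemi (3 years) before Obi (8 years) before Halvorsen and Johansson (20 years) before Whitfield (21 years).
Among Halvorsen and Johansson, alphabetically by surname: Halvorsen before Johansson.
Full order: Sorensen, Vasquez, Adeyemi, Obi, Halvorsen, Johansson, Whitfield.

Sorensen, Vasquez, Adeyemi, Obi, Halvorsen, Johansson, Whitfield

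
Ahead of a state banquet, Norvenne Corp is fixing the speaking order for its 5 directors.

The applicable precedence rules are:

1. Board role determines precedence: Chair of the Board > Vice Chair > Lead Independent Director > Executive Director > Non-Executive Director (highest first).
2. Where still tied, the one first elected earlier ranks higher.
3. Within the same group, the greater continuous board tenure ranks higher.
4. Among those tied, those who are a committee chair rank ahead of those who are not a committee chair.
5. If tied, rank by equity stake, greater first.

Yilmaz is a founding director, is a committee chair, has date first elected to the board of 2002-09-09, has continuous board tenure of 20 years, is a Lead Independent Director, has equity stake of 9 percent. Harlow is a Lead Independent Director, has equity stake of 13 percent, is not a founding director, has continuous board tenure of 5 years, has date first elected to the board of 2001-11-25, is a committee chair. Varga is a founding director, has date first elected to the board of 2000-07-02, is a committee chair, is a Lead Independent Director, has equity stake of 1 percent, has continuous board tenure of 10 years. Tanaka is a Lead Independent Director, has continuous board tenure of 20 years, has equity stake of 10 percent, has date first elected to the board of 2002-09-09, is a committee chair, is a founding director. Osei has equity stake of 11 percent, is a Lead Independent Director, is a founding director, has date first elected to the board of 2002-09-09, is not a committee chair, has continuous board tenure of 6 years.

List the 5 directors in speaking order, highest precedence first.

Varga, Harlow, Tanaka, Yilmaz, Osei

By board role: Varga, Harlow, Tanaka, Yilmaz and Osei (Lead Independent Director).
Among Varga, Harlow, Tanaka, Yilmaz and Osei, by date first elected to the board (earlier first): Varga (2000-07-02) before Harlow (2001-11-25) before Tanaka, Yilmaz and Osei (2002-09-09).
Among Tanaka, Yilmaz and Osei, by continuous board tenure (higher first): Tanaka and Yilmaz (20 years) before Osei (6 years).
Tanaka and Yilmaz are each a committee chair, so the next rule applies.
Among Tanaka and Yilmaz, by equity stake (higher first): Tanaka (10 percent) before Yilmaz (9 percent).
Full order: Varga, Harlow, Tanaka, Yilmaz, Osei.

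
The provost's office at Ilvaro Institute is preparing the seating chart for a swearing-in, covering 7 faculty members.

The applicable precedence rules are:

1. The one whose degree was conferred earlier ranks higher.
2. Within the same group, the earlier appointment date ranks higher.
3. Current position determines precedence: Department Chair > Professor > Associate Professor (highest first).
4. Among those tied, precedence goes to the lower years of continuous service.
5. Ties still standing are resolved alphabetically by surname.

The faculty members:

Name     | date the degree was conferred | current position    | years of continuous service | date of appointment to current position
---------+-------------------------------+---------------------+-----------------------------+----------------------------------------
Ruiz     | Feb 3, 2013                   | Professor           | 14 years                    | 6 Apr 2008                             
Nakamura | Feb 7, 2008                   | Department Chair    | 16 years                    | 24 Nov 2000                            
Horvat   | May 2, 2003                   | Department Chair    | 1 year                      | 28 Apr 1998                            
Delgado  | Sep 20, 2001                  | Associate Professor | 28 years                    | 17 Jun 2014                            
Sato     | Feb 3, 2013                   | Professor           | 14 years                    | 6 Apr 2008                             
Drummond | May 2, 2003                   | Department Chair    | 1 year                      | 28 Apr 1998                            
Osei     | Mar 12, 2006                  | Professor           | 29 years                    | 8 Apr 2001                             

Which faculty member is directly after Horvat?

By date the degree was conferred (earlier first): Delgado (Sep 20, 2001); then Drummond and Horvat (both May 2, 2003); then Osei (Mar 12, 2006); then Nakamura (Feb 7, 2008); then Ruiz and Sato (both Feb 3, 2013).
Drummond and Horvat both have date of appointment to current position 28 Apr 1998, so the next rule applies.
Drummond and Horvat are each Department Chair, so the next rule applies.
Drummond and Horvat both have years of continuous service 1 year, so the next rule applies.
Among Drummond and Horvat, alphabetically by surname: Drummond before Horvat.
Ruiz and Sato both have date of appointment to current position 6 Apr 2008, so the next rule applies.
Ruiz and Sato are each Professor, so the next rule applies.
Ruiz and Sato both have years of continuous service 14 years, so the next rule applies.
Among Ruiz and Sato, alphabetically by surname: Ruiz before Sato.
Order: Delgado, Drummond, Horvat, Osei, Nakamura, Ruiz, Sato.

Osei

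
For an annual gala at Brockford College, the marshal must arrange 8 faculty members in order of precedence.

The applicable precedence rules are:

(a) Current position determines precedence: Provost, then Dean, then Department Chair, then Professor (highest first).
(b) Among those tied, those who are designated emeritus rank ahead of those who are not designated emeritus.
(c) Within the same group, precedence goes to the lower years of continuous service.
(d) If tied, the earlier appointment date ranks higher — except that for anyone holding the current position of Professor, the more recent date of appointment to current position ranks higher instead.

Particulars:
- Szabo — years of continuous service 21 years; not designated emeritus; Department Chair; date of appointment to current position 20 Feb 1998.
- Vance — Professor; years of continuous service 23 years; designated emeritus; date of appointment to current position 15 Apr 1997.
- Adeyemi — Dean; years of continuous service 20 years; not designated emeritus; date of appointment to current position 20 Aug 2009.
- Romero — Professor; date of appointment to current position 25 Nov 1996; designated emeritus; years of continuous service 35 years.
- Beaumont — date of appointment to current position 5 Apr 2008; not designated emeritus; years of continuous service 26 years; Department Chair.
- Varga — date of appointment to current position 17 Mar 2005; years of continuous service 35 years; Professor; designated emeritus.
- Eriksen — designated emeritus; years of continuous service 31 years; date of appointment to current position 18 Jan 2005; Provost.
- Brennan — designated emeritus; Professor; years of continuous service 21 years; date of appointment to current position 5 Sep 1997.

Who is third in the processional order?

Szabo

By current position: Eriksen (Provost); then Adeyemi (Dean); then Szabo and Beaumont (Department Chair); then Brennan, Vance, Varga and Romero (Professor).
Szabo and Beaumont are each not designated emeritus, so the next rule applies.
Among Szabo and Beaumont, by years of continuous service (lower first): Szabo (21 years) before Beaumont (26 years).
Brennan, Vance, Varga and Romero are each designated emeritus, so the next rule applies.
Among Brennan, Vance, Varga and Romero, by years of continuous service (lower first): Brennan (21 years) before Vance (23 years) before Varga and Romero (35 years).
Among Varga and Romero, by date of appointment to current position (later first) (reversed rule for this group): Varga (17 Mar 2005) before Romero (25 Nov 1996).
Order: Eriksen, Adeyemi, Szabo, Beaumont, Brennan, Vance, Varga, Romero.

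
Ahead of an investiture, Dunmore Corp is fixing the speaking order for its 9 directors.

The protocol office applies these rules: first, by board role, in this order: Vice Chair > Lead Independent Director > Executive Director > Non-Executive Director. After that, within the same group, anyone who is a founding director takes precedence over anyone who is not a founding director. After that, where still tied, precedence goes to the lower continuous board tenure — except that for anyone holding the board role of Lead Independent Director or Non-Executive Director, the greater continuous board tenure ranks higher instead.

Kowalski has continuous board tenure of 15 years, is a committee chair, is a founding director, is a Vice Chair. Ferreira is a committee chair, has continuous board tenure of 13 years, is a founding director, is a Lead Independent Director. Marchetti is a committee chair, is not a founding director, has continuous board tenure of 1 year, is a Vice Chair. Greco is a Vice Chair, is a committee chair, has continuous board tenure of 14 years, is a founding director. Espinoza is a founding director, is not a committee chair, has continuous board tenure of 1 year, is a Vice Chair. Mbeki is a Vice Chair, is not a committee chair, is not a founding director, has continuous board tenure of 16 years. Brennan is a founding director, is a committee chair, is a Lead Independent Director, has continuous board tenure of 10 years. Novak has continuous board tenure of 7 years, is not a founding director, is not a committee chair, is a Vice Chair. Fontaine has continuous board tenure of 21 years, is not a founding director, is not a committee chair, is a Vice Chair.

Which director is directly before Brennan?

By board role: Espinoza, Greco, Kowalski, Marchetti, Novak, Mbeki and Fontaine (Vice Chair); then Ferreira and Brennan (Lead Independent Director).
Among Espinoza, Greco, Kowalski, Marchetti, Novak, Mbeki and Fontaine, a founding director before not a founding director: Espinoza, Greco and Kowalski (a founding director) before Marchetti, Novak, Mbeki and Fontaine (not a founding director).
Among Espinoza, Greco and Kowalski, by continuous board tenure (lower first): Espinoza (1 year) before Greco (14 years) before Kowalski (15 years).
Among Marchetti, Novak, Mbeki and Fontaine, by continuous board tenure (lower first): Marchetti (1 year) before Novak (7 years) before Mbeki (16 years) before Fontaine (21 years).
Ferreira and Brennan are each a founding director, so the next rule applies.
Among Ferreira and Brennan, by continuous board tenure (higher first) (reversed rule for this group): Ferreira (13 years) before Brennan (10 years).
Order: Espinoza, Greco, Kowalski, Marchetti, Novak, Mbeki, Fontaine, Ferreira, Brennan.

Ferreira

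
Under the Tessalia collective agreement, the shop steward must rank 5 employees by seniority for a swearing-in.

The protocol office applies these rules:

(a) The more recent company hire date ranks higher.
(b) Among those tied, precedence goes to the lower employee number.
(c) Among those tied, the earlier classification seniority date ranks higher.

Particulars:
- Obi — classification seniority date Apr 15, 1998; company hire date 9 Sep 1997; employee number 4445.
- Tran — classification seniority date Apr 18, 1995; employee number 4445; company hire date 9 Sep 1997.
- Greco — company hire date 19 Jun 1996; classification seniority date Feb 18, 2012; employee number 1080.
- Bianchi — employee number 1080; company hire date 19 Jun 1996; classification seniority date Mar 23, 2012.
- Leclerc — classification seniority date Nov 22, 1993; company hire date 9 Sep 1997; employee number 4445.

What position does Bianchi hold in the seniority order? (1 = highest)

By company hire date (later first): Leclerc, Tran and Obi (each 9 Sep 1997); then Greco and Bianchi (both 19 Jun 1996).
Leclerc, Tran and Obi all have employee number 4445, so the next rule applies.
Among Leclerc, Tran and Obi, by classification seniority date (earlier first): Leclerc (Nov 22, 1993) before Tran (Apr 18, 1995) before Obi (Apr 15, 1998).
Greco and Bianchi both have employee number 1080, so the next rule applies.
Among Greco and Bianchi, by classification seniority date (earlier first): Greco (Feb 18, 2012) before Bianchi (Mar 23, 2012).
Order: Leclerc, Tran, Obi, Greco, Bianchi. So position 5.

5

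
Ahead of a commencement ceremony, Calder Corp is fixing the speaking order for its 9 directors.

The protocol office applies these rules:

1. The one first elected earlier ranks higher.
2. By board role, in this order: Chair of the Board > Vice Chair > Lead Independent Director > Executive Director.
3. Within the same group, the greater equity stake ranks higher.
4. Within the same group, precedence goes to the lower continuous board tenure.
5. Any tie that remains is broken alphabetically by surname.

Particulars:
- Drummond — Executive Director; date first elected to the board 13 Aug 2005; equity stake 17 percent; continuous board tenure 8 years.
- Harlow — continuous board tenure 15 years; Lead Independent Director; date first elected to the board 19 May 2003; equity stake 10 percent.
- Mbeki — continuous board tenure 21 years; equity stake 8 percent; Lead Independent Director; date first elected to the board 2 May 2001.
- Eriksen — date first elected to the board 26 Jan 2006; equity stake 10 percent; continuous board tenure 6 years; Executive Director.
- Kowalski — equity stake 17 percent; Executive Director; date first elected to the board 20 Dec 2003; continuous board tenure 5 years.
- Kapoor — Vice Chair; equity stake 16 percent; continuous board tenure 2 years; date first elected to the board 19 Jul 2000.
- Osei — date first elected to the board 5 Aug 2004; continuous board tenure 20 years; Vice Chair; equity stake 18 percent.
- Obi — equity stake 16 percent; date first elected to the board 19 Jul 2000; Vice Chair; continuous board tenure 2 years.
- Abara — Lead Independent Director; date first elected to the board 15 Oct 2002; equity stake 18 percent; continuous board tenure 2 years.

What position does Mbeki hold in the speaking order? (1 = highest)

3

By date first elected to the board (earlier first): Kapoor and Obi (both 19 Jul 2000); then Mbeki (2 May 2001); then Abara (15 Oct 2002); then Harlow (19 May 2003); then Kowalski (20 Dec 2003); then Osei (5 Aug 2004); then Drummond (13 Aug 2005); then Eriksen (26 Jan 2006).
Kapoor and Obi are each Vice Chair, so the next rule applies.
Kapoor and Obi both have equity stake 16 percent, so the next rule applies.
Kapoor and Obi both have continuous board tenure 2 years, so the next rule applies.
Among Kapoor and Obi, alphabetically by surname: Kapoor before Obi.
Order: Kapoor, Obi, Mbeki, Abara, Harlow, Kowalski, Osei, Drummond, Eriksen. So position 3.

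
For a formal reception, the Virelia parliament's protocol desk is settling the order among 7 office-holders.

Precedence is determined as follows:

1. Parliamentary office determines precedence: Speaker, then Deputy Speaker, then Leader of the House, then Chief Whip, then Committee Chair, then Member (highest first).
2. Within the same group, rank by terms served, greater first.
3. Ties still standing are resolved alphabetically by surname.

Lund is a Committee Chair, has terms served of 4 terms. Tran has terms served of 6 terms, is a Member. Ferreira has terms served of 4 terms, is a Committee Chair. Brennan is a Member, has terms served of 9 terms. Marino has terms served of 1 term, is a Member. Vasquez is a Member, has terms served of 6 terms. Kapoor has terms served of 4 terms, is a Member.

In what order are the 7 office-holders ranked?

By parliamentary office: Ferreira and Lund (Committee Chair); then Brennan, Tran, Vasquez, Kapoor and Marino (Member).
Ferreira and Lund both have terms served 4 terms, so the next rule applies.
Among Ferreira and Lund, alphabetically by surname: Ferreira before Lund.
Among Brennan, Tran, Vasquez, Kapoor and Marino, by terms served (higher first): Brennan (9 terms) before Tran and Vasquez (6 terms) before Kapoor (4 terms) before Marino (1 term).
Among Tran and Vasquez, alphabetically by surname: Tran before Vasquez.
Full order: Ferreira, Lund, Brennan, Tran, Vasquez, Kapoor, Marino.

Ferreira, Lund, Brennan, Tran, Vasquez, Kapoor, Marino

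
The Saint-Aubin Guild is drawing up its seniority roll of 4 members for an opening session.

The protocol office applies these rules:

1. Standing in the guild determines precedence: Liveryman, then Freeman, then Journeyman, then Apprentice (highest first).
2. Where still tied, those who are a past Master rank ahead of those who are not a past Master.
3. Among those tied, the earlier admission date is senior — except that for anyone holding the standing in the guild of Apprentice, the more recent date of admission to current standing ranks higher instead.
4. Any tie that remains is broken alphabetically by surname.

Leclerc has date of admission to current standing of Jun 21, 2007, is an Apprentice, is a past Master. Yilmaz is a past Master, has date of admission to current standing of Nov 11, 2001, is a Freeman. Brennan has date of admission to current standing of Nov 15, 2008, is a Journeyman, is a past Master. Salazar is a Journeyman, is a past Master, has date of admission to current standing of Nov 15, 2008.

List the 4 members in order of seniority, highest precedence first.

Yilmaz, Brennan, Salazar, Leclerc

By standing in the guild: Yilmaz (Freeman); then Brennan and Salazar (Journeyman); then Leclerc (Apprentice).
Brennan and Salazar are each a past Master, so the next rule applies.
Brennan and Salazar both have date of admission to current standing Nov 15, 2008, so the next rule applies.
Among Brennan and Salazar, alphabetically by surname: Brennan before Salazar.
Full order: Yilmaz, Brennan, Salazar, Leclerc.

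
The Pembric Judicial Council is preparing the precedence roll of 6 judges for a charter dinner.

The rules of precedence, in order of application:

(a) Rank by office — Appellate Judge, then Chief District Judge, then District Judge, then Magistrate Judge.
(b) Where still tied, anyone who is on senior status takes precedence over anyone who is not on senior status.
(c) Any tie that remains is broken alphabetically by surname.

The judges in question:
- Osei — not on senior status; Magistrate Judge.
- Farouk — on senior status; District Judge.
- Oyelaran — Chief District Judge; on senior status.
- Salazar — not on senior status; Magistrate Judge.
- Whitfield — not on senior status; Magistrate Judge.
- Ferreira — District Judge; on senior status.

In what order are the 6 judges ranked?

By office: Oyelaran (Chief District Judge); then Farouk and Ferreira (District Judge); then Osei, Salazar and Whitfield (Magistrate Judge).
Farouk and Ferreira are each on senior status, so the next rule applies.
Among Farouk and Ferreira, alphabetically by surname: Farouk before Ferreira.
Osei, Salazar and Whitfield are each not on senior status, so the next rule applies.
Among Osei, Salazar and Whitfield, alphabetically by surname: Osei before Salazar before Whitfield.
Full order: Oyelaran, Farouk, Ferreira, Osei, Salazar, Whitfield.

Oyelaran, Farouk, Ferreira, Osei, Salazar, Whitfield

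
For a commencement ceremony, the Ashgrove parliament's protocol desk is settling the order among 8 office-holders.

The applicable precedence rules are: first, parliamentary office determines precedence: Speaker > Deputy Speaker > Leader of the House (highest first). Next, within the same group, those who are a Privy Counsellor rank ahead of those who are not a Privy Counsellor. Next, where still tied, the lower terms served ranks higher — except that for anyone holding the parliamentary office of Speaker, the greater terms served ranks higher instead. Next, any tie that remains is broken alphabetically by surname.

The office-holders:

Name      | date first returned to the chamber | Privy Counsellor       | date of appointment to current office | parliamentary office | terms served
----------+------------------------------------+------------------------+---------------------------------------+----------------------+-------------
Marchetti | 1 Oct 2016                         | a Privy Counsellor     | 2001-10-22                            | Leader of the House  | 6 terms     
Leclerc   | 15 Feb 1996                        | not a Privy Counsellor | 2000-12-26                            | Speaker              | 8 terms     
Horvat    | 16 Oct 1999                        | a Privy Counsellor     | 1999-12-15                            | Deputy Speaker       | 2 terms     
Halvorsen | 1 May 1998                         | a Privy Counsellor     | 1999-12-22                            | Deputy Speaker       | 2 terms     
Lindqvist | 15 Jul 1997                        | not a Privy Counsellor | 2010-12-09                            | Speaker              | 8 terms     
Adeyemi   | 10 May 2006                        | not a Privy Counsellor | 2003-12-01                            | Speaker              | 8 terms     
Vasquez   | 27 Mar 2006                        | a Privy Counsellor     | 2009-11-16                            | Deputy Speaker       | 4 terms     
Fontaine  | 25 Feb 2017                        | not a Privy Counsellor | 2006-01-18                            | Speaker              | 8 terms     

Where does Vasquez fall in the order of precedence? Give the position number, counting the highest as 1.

By parliamentary office: Adeyemi, Fontaine, Leclerc and Lindqvist (Speaker); then Halvorsen, Horvat and Vasquez (Deputy Speaker); then Marchetti (Leader of the House).
Adeyemi, Fontaine, Leclerc and Lindqvist are each not a Privy Counsellor, so the next rule applies.
Adeyemi, Fontaine, Leclerc and Lindqvist all have terms served 8 terms, so the next rule applies.
Among Adeyemi, Fontaine, Leclerc and Lindqvist, alphabetically by surname: Adeyemi before Fontaine before Leclerc before Lindqvist.
Halvorsen, Horvat and Vasquez are each a Privy Counsellor, so the next rule applies.
Among Halvorsen, Horvat and Vasquez, by terms served (lower first): Halvorsen and Horvat (2 terms) before Vasquez (4 terms).
Among Halvorsen and Horvat, alphabetically by surname: Halvorsen before Horvat.
Order: Adeyemi, Fontaine, Leclerc, Lindqvist, Halvorsen, Horvat, Vasquez, Marchetti. So position 7.

7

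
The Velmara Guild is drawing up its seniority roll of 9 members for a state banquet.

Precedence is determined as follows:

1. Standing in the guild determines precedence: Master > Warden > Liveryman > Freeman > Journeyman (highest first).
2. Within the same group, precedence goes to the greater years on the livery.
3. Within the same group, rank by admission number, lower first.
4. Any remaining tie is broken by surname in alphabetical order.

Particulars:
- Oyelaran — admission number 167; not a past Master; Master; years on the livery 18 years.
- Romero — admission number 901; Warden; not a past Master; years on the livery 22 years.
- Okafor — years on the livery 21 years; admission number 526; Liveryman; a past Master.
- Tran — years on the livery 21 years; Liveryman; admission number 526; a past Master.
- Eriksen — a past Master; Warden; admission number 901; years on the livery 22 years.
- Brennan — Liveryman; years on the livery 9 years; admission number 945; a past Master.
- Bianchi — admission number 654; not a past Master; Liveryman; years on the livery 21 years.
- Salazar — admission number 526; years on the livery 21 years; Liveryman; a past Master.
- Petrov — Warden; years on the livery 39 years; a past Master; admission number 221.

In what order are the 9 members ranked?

Oyelaran, Petrov, Eriksen, Romero, Okafor, Salazar, Tran, Bianchi, Brennan

By standing in the guild: Oyelaran (Master); then Petrov, Eriksen and Romero (Warden); then Okafor, Salazar, Tran, Bianchi and Brennan (Liveryman).
Among Petrov, Eriksen and Romero, by years on the livery (higher first): Petrov (39 years) before Eriksen and Romero (22 years).
Eriksen and Romero both have admission number 901, so the next rule applies.
Among Eriksen and Romero, alphabetically by surname: Eriksen before Romero.
Among Okafor, Salazar, Tran, Bianchi and Brennan, by years on the livery (higher first): Okafor, Salazar, Tran and Bianchi (21 years) before Brennan (9 years).
Among Okafor, Salazar, Tran and Bianchi, by admission number (lower first): Okafor, Salazar and Tran (526) before Bianchi (654).
Among Okafor, Salazar and Tran, alphabetically by surname: Okafor before Salazar before Tran.
Full order: Oyelaran, Petrov, Eriksen, Romero, Okafor, Salazar, Tran, Bianchi, Brennan.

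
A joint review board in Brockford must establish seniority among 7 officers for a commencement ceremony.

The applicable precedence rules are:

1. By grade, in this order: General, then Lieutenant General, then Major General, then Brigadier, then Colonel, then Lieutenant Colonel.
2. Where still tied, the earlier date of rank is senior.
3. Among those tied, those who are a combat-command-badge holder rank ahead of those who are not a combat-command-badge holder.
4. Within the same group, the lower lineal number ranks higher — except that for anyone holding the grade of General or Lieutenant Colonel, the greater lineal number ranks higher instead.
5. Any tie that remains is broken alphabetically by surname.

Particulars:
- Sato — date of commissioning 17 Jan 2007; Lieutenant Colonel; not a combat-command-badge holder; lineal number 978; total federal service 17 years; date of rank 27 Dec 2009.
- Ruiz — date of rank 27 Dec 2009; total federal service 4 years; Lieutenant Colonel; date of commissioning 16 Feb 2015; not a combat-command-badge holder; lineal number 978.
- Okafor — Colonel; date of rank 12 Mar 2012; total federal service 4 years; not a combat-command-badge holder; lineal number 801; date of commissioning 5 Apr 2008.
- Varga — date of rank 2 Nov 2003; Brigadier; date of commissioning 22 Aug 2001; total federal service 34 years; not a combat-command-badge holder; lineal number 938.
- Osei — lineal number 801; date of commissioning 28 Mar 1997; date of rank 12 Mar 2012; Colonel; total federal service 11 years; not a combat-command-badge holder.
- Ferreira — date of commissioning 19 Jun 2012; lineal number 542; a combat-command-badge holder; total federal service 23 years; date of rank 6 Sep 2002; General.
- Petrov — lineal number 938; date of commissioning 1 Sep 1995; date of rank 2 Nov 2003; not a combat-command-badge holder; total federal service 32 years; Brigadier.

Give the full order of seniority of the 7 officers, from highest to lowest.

Ferreira, Petrov, Varga, Okafor, Osei, Ruiz, Sato

By grade: Ferreira (General); then Petrov and Varga (Brigadier); then Okafor and Osei (Colonel); then Ruiz and Sato (Lieutenant Colonel).
Petrov and Varga both have date of rank 2 Nov 2003, so the next rule applies.
Petrov and Varga are each not a combat-command-badge holder, so the next rule applies.
Petrov and Varga both have lineal number 938, so the next rule applies.
Among Petrov and Varga, alphabetically by surname: Petrov before Varga.
Okafor and Osei both have date of rank 12 Mar 2012, so the next rule applies.
Okafor and Osei are each not a combat-command-badge holder, so the next rule applies.
Okafor and Osei both have lineal number 801, so the next rule applies.
Among Okafor and Osei, alphabetically by surname: Okafor before Osei.
Ruiz and Sato both have date of rank 27 Dec 2009, so the next rule applies.
Ruiz and Sato are each not a combat-command-badge holder, so the next rule applies.
Ruiz and Sato both have lineal number 978, so the next rule applies.
Among Ruiz and Sato, alphabetically by surname: Ruiz before Sato.
Full order: Ferreira, Petrov, Varga, Okafor, Osei, Ruiz, Sato.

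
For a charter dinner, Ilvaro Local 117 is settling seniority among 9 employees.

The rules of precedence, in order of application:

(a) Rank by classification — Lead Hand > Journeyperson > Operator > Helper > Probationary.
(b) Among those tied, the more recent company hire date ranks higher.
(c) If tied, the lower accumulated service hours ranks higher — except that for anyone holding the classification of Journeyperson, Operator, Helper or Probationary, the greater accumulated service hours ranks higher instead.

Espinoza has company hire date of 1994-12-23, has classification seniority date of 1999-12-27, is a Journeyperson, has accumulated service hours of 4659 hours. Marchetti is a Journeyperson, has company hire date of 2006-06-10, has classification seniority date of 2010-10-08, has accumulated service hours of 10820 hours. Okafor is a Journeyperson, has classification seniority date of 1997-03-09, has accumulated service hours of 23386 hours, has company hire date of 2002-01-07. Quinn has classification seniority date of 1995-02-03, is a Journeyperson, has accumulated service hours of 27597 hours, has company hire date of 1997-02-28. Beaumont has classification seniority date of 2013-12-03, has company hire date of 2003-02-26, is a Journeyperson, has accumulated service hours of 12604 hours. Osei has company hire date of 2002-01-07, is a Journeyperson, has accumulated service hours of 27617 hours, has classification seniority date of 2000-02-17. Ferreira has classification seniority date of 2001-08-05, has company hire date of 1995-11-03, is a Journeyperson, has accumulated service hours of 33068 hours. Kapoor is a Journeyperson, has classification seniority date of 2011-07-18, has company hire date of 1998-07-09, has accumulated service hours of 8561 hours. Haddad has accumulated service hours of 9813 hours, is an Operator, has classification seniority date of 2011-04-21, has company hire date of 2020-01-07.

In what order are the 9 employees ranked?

Marchetti, Beaumont, Osei, Okafor, Kapoor, Quinn, Ferreira, Espinoza, Haddad

By classification: Marchetti, Beaumont, Osei, Okafor, Kapoor, Quinn, Ferreira and Espinoza (Journeyperson); then Haddad (Operator).
Among Marchetti, Beaumont, Osei, Okafor, Kapoor, Quinn, Ferreira and Espinoza, by company hire date (later first): Marchetti (2006-06-10) before Beaumont (2003-02-26) before Osei and Okafor (2002-01-07) before Kapoor (1998-07-09) before Quinn (1997-02-28) before Ferreira (1995-11-03) before Espinoza (1994-12-23).
Among Osei and Okafor, by accumulated service hours (higher first) (reversed rule for this group): Osei (27617 hours) before Okafor (23386 hours).
Full order: Marchetti, Beaumont, Osei, Okafor, Kapoor, Quinn, Ferreira, Espinoza, Haddad.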